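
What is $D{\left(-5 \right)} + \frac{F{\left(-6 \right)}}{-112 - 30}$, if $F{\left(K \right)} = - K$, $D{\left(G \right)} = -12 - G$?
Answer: $- \frac{500}{71} \approx -7.0423$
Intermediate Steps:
$D{\left(-5 \right)} + \frac{F{\left(-6 \right)}}{-112 - 30} = \left(-12 - -5\right) + \frac{\left(-1\right) \left(-6\right)}{-112 - 30} = \left(-12 + 5\right) + \frac{6}{-142} = -7 + 6 \left(- \frac{1}{142}\right) = -7 - \frac{3}{71} = - \frac{500}{71}$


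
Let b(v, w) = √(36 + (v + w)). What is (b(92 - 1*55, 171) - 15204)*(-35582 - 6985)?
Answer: 647188668 - 85134*√61 ≈ 6.4652e+8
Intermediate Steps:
b(v, w) = √(36 + v + w)
(b(92 - 1*55, 171) - 15204)*(-35582 - 6985) = (√(36 + (92 - 1*55) + 171) - 15204)*(-35582 - 6985) = (√(36 + (92 - 55) + 171) - 15204)*(-42567) = (√(36 + 37 + 171) - 15204)*(-42567) = (√244 - 15204)*(-42567) = (2*√61 - 15204)*(-42567) = (-15204 + 2*√61)*(-42567) = 647188668 - 85134*√61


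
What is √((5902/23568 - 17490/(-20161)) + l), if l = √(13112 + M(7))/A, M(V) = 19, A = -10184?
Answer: √(25563789206988339211854 - 6736111805980713942*√1459)/151217903076 ≈ 1.0520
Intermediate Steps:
l = -3*√1459/10184 (l = √(13112 + 19)/(-10184) = √13131*(-1/10184) = (3*√1459)*(-1/10184) = -3*√1459/10184 ≈ -0.011252)
√((5902/23568 - 17490/(-20161)) + l) = √((5902/23568 - 17490/(-20161)) - 3*√1459/10184) = √((5902*(1/23568) - 17490*(-1/20161)) - 3*√1459/10184) = √((2951/11784 + 17490/20161) - 3*√1459/10184) = √(265597271/237577224 - 3*√1459/10184)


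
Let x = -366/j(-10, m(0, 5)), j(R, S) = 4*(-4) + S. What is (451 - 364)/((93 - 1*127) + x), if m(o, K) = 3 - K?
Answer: -261/41 ≈ -6.3659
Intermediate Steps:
j(R, S) = -16 + S
x = 61/3 (x = -366/(-16 + (3 - 1*5)) = -366/(-16 + (3 - 5)) = -366/(-16 - 2) = -366/(-18) = -366*(-1/18) = 61/3 ≈ 20.333)
(451 - 364)/((93 - 1*127) + x) = (451 - 364)/((93 - 1*127) + 61/3) = 87/((93 - 127) + 61/3) = 87/(-34 + 61/3) = 87/(-41/3) = 87*(-3/41) = -261/41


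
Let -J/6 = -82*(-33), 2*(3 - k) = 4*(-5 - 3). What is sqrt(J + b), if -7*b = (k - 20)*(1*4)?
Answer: 4*I*sqrt(49721)/7 ≈ 127.42*I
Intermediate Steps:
k = 19 (k = 3 - 2*(-5 - 3) = 3 - 2*(-8) = 3 - 1/2*(-32) = 3 + 16 = 19)
J = -16236 (J = -(-492)*(-33) = -6*2706 = -16236)
b = 4/7 (b = -(19 - 20)*1*4/7 = -(-1)*4/7 = -1/7*(-4) = 4/7 ≈ 0.57143)
sqrt(J + b) = sqrt(-16236 + 4/7) = sqrt(-113648/7) = 4*I*sqrt(49721)/7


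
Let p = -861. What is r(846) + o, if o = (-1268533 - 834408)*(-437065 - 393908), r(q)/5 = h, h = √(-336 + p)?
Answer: 1747487191593 + 15*I*√133 ≈ 1.7475e+12 + 172.99*I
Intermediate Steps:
h = 3*I*√133 (h = √(-336 - 861) = √(-1197) = 3*I*√133 ≈ 34.598*I)
r(q) = 15*I*√133 (r(q) = 5*(3*I*√133) = 15*I*√133)
o = 1747487191593 (o = -2102941*(-830973) = 1747487191593)
r(846) + o = 15*I*√133 + 1747487191593 = 1747487191593 + 15*I*√133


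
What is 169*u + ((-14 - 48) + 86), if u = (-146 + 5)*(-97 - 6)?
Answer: 2454411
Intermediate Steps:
u = 14523 (u = -141*(-103) = 14523)
169*u + ((-14 - 48) + 86) = 169*14523 + ((-14 - 48) + 86) = 2454387 + (-62 + 86) = 2454387 + 24 = 2454411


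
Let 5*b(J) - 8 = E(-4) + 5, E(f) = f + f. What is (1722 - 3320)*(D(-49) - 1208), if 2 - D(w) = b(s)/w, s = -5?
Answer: 94430614/49 ≈ 1.9272e+6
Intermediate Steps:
E(f) = 2*f
b(J) = 1 (b(J) = 8/5 + (2*(-4) + 5)/5 = 8/5 + (-8 + 5)/5 = 8/5 + (1/5)*(-3) = 8/5 - 3/5 = 1)
D(w) = 2 - 1/w
(1722 - 3320)*(D(-49) - 1208) = (1722 - 3320)*((2 - 1/(-49)) - 1208) = -1598*((2 - 1*(-1/49)) - 1208) = -1598*((2 + 1/49) - 1208) = -1598*(99/49 - 1208) = -1598*(-59093/49) = 94430614/49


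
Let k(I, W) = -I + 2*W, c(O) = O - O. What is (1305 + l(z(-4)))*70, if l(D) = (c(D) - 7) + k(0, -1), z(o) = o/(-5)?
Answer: 90720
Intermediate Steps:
c(O) = 0
z(o) = -o/5 (z(o) = o*(-⅕) = -o/5)
l(D) = -9 (l(D) = (0 - 7) + (-1*0 + 2*(-1)) = -7 + (0 - 2) = -7 - 2 = -9)
(1305 + l(z(-4)))*70 = (1305 - 9)*70 = 1296*70 = 90720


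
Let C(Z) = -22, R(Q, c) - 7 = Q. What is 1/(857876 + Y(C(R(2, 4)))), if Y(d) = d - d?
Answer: 1/857876 ≈ 1.1657e-6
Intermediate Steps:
R(Q, c) = 7 + Q
Y(d) = 0
1/(857876 + Y(C(R(2, 4)))) = 1/(857876 + 0) = 1/857876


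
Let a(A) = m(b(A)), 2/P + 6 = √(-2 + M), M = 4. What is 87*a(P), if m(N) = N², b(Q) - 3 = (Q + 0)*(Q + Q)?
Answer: 77464887/83521 + 3937968*√2/83521 ≈ 994.17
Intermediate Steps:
P = 2/(-6 + √2) (P = 2/(-6 + √(-2 + 4)) = 2/(-6 + √2) ≈ -0.43613)
b(Q) = 3 + 2*Q² (b(Q) = 3 + (Q + 0)*(Q + Q) = 3 + Q*(2*Q) = 3 + 2*Q²)
a(A) = (3 + 2*A²)²
87*a(P) = 87*(3 + 2*(-6/17 - √2/17)²)²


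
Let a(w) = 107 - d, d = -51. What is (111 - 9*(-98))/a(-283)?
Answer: 993/158 ≈ 6.2848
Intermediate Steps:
a(w) = 158 (a(w) = 107 - 1*(-51) = 107 + 51 = 158)
(111 - 9*(-98))/a(-283) = (111 - 9*(-98))/158 = (111 + 882)*(1/158) = 993*(1/158) = 993/158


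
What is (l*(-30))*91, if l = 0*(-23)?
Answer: 0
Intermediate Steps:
l = 0
(l*(-30))*91 = (0*(-30))*91 = 0*91 = 0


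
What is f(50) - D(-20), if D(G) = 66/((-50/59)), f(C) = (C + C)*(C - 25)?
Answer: 64447/25 ≈ 2577.9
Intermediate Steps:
f(C) = 2*C*(-25 + C) (f(C) = (2*C)*(-25 + C) = 2*C*(-25 + C))
D(G) = -1947/25 (D(G) = 66/((-50*1/59)) = 66/(-50/59) = 66*(-59/50) = -1947/25)
f(50) - D(-20) = 2*50*(-25 + 50) - 1*(-1947/25) = 2*50*25 + 1947/25 = 2500 + 1947/25 = 64447/25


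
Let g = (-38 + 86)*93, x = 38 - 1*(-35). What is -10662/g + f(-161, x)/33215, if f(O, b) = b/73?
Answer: -59022311/24711960 ≈ -2.3884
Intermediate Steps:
x = 73 (x = 38 + 35 = 73)
g = 4464 (g = 48*93 = 4464)
f(O, b) = b/73 (f(O, b) = b*(1/73) = b/73)
-10662/g + f(-161, x)/33215 = -10662/4464 + ((1/73)*73)/33215 = -10662*1/4464 + 1*(1/33215) = -1777/744 + 1/33215 = -59022311/24711960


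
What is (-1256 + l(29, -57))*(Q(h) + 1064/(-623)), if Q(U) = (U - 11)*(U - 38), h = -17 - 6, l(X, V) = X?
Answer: -226300518/89 ≈ -2.5427e+6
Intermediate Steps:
h = -23
Q(U) = (-38 + U)*(-11 + U) (Q(U) = (-11 + U)*(-38 + U) = (-38 + U)*(-11 + U))
(-1256 + l(29, -57))*(Q(h) + 1064/(-623)) = (-1256 + 29)*((418 + (-23)**2 - 49*(-23)) + 1064/(-623)) = -1227*((418 + 529 + 1127) + 1064*(-1/623)) = -1227*(2074 - 152/89) = -1227*184434/89 = -226300518/89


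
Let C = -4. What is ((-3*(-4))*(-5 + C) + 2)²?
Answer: 11236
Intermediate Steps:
((-3*(-4))*(-5 + C) + 2)² = ((-3*(-4))*(-5 - 4) + 2)² = (12*(-9) + 2)² = (-108 + 2)² = (-106)² = 11236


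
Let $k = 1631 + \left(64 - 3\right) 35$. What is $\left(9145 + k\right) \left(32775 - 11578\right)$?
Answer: $273674467$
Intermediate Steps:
$k = 3766$ ($k = 1631 + 61 \cdot 35 = 1631 + 2135 = 3766$)
$\left(9145 + k\right) \left(32775 - 11578\right) = \left(9145 + 3766\right) \left(32775 - 11578\right) = 12911 \cdot 21197 = 273674467$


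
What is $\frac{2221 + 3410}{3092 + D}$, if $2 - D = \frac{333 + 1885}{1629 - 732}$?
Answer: $\frac{5051007}{2773100} \approx 1.8214$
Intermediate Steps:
$D = - \frac{424}{897}$ ($D = 2 - \frac{333 + 1885}{1629 - 732} = 2 - \frac{2218}{897} = - \frac{424}{897} \approx -0.47269$)
$\frac{2221 + 3410}{3092 + D} = \frac{2221 + 3410}{3092 - \frac{424}{897}} = \frac{5631}{\frac{2773100}{897}} = 5631 \cdot \frac{897}{2773100} = \frac{5051007}{2773100}$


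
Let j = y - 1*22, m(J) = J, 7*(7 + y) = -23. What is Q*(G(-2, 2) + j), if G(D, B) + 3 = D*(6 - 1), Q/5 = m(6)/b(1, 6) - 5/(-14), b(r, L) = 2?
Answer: -74495/98 ≈ -760.15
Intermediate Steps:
y = -72/7 (y = -7 + (⅐)*(-23) = -7 - 23/7 = -72/7 ≈ -10.286)
Q = 235/14 (Q = 5*(6/2 - 5/(-14)) = 5*(6*(½) - 5*(-1/14)) = 5*(3 + 5/14) = 5*(47/14) = 235/14 ≈ 16.786)
G(D, B) = -3 + 5*D (G(D, B) = -3 + D*(6 - 1) = -3 + D*5 = -3 + 5*D)
j = -226/7 (j = -72/7 - 1*22 = -72/7 - 22 = -226/7 ≈ -32.286)
Q*(G(-2, 2) + j) = 235*((-3 + 5*(-2)) - 226/7)/14 = 235*((-3 - 10) - 226/7)/14 = 235*(-13 - 226/7)/14 = (235/14)*(-317/7) = -74495/98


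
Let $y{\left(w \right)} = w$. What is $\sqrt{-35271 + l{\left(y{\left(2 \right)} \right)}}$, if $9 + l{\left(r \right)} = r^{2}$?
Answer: $2 i \sqrt{8819} \approx 187.82 i$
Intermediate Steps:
$l{\left(r \right)} = -9 + r^{2}$
$\sqrt{-35271 + l{\left(y{\left(2 \right)} \right)}} = \sqrt{-35271 - \left(9 - 2^{2}\right)} = \sqrt{-35271 + \left(-9 + 4\right)} = \sqrt{-35271 - 5} = \sqrt{-35276} = 2 i \sqrt{8819}$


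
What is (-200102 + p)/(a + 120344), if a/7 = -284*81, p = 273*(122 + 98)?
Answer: 10003/2906 ≈ 3.4422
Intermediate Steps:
p = 60060 (p = 273*220 = 60060)
a = -161028 (a = 7*(-284*81) = 7*(-23004) = -161028)
(-200102 + p)/(a + 120344) = (-200102 + 60060)/(-161028 + 120344) = -140042/(-40684) = -140042*(-1/40684) = 10003/2906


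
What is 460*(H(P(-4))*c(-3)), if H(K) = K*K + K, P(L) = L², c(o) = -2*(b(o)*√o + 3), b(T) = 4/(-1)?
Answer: -750720 + 1000960*I*√3 ≈ -7.5072e+5 + 1.7337e+6*I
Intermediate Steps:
b(T) = -4 (b(T) = 4*(-1) = -4)
c(o) = -6 + 8*√o (c(o) = -2*(-4*√o + 3) = -2*(3 - 4*√o) = -6 + 8*√o)
H(K) = K + K² (H(K) = K² + K = K + K²)
460*(H(P(-4))*c(-3)) = 460*(((-4)²*(1 + (-4)²))*(-6 + 8*√(-3))) = 460*((16*(1 + 16))*(-6 + 8*(I*√3))) = 460*((16*17)*(-6 + 8*I*√3)) = 460*(272*(-6 + 8*I*√3)) = 460*(-1632 + 2176*I*√3) = -750720 + 1000960*I*√3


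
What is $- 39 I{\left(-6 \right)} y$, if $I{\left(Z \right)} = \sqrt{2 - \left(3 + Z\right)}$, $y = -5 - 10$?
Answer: $585 \sqrt{5} \approx 1308.1$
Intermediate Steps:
$y = -15$ ($y = -5 - 10 = -15$)
$I{\left(Z \right)} = \sqrt{-1 - Z}$
$- 39 I{\left(-6 \right)} y = - 39 \sqrt{-1 - -6} \left(-15\right) = - 39 \sqrt{-1 + 6} \left(-15\right) = - 39 \sqrt{5} \left(-15\right) = 585 \sqrt{5}$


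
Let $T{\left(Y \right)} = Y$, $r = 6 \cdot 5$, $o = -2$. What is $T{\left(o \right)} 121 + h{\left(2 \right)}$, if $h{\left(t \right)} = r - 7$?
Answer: $-219$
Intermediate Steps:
$r = 30$
$h{\left(t \right)} = 23$ ($h{\left(t \right)} = 30 - 7 = 23$)
$T{\left(o \right)} 121 + h{\left(2 \right)} = \left(-2\right) 121 + 23 = -242 + 23 = -219$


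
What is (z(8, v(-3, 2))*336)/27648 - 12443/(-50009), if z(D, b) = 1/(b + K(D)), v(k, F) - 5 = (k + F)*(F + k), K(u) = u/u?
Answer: 7217177/28805184 ≈ 0.25055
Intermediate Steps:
K(u) = 1
v(k, F) = 5 + (F + k)² (v(k, F) = 5 + (k + F)*(F + k) = 5 + (F + k)*(F + k) = 5 + (F + k)²)
z(D, b) = 1/(1 + b) (z(D, b) = 1/(b + 1) = 1/(1 + b))
(z(8, v(-3, 2))*336)/27648 - 12443/(-50009) = (336/(1 + (5 + (2 - 3)²)))/27648 - 12443/(-50009) = (336/(1 + (5 + (-1)²)))*(1/27648) - 12443*(-1/50009) = (336/(1 + (5 + 1)))*(1/27648) + 12443/50009 = (336/(1 + 6))*(1/27648) + 12443/50009 = (336/7)*(1/27648) + 12443/50009 = ((⅐)*336)*(1/27648) + 12443/50009 = 48*(1/27648) + 12443/50009 = 1/576 + 12443/50009 = 7217177/28805184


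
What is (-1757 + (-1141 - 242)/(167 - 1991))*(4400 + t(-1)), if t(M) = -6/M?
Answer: -2352352385/304 ≈ -7.7380e+6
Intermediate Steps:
(-1757 + (-1141 - 242)/(167 - 1991))*(4400 + t(-1)) = (-1757 + (-1141 - 242)/(167 - 1991))*(4400 - 6/(-1)) = (-1757 - 1383/(-1824))*(4400 - 6*(-1)) = (-1757 - 1383*(-1/1824))*(4400 + 6) = (-1757 + 461/608)*4406 = -1067795/608*4406 = -2352352385/304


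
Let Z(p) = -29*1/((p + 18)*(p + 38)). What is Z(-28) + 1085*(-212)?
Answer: -23001971/100 ≈ -2.3002e+5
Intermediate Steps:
Z(p) = -29/((18 + p)*(38 + p)) (Z(p) = -29*1/((18 + p)*(38 + p)) = -29/((18 + p)*(38 + p)))
Z(-28) + 1085*(-212) = -29/(684 + (-28)² + 56*(-28)) + 1085*(-212) = -29/(684 + 784 - 1568) - 230020 = -29/(-100) - 230020 = -29*(-1/100) - 230020 = 29/100 - 230020 = -23001971/100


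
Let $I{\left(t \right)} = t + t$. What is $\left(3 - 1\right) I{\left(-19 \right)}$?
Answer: $-76$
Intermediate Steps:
$I{\left(t \right)} = 2 t$
$\left(3 - 1\right) I{\left(-19 \right)} = \left(3 - 1\right) 2 \left(-19\right) = 2 \left(-38\right) = -76$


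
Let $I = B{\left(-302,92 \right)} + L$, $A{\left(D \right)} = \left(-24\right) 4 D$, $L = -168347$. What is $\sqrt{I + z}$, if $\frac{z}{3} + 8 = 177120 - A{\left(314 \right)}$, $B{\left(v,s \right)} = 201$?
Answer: $\sqrt{453622} \approx 673.51$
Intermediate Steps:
$A{\left(D \right)} = - 96 D$
$z = 621768$ ($z = -24 + 3 \left(177120 - \left(-96\right) 314\right) = -24 + 3 \left(177120 - -30144\right) = -24 + 3 \left(177120 + 30144\right) = -24 + 3 \cdot 207264 = -24 + 621792 = 621768$)
$I = -168146$ ($I = 201 - 168347 = -168146$)
$\sqrt{I + z} = \sqrt{-168146 + 621768} = \sqrt{453622}$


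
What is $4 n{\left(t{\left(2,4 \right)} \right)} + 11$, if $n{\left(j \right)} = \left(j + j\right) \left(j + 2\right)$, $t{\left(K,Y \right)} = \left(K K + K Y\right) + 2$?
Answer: $1803$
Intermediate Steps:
$t{\left(K,Y \right)} = 2 + K^{2} + K Y$ ($t{\left(K,Y \right)} = \left(K^{2} + K Y\right) + 2 = 2 + K^{2} + K Y$)
$n{\left(j \right)} = 2 j \left(2 + j\right)$
$4 n{\left(t{\left(2,4 \right)} \right)} + 11 = 4 \cdot 2 \left(2 + 2^{2} + 2 \cdot 4\right) \left(2 + \left(2 + 2^{2} + 2 \cdot 4\right)\right) + 11 = 4 \cdot 2 \left(2 + 4 + 8\right) \left(2 + \left(2 + 4 + 8\right)\right) + 11 = 4 \cdot 2 \cdot 14 \left(2 + 14\right) + 11 = 4 \cdot 2 \cdot 14 \cdot 16 + 11 = 4 \cdot 448 + 11 = 1792 + 11 = 1803$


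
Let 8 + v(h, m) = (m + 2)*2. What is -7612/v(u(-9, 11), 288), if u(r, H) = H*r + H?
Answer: -173/13 ≈ -13.308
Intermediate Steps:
u(r, H) = H + H*r
v(h, m) = -4 + 2*m (v(h, m) = -8 + (m + 2)*2 = -8 + (2 + m)*2 = -8 + (4 + 2*m) = -4 + 2*m)
-7612/v(u(-9, 11), 288) = -7612/(-4 + 2*288) = -7612/(-4 + 576) = -7612/572 = -7612*1/572 = -173/13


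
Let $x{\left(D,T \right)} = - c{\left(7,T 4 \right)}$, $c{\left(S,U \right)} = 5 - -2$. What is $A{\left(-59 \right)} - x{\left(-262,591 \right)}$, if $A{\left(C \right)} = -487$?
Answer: $-480$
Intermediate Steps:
$c{\left(S,U \right)} = 7$ ($c{\left(S,U \right)} = 5 + 2 = 7$)
$x{\left(D,T \right)} = -7$ ($x{\left(D,T \right)} = \left(-1\right) 7 = -7$)
$A{\left(-59 \right)} - x{\left(-262,591 \right)} = -487 - -7 = -487 + 7 = -480$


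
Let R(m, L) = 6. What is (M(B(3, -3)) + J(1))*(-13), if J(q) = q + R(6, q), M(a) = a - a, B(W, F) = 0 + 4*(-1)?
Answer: -91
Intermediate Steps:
B(W, F) = -4 (B(W, F) = 0 - 4 = -4)
M(a) = 0
J(q) = 6 + q (J(q) = q + 6 = 6 + q)
(M(B(3, -3)) + J(1))*(-13) = (0 + (6 + 1))*(-13) = (0 + 7)*(-13) = 7*(-13) = -91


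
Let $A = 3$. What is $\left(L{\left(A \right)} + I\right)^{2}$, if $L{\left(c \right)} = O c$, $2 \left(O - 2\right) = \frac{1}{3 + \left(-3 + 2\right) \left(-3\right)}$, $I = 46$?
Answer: $\frac{43681}{16} \approx 2730.1$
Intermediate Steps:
$O = \frac{25}{12}$ ($O = 2 + \frac{1}{2 \left(3 + \left(-3 + 2\right) \left(-3\right)\right)} = 2 + \frac{1}{2 \left(3 - -3\right)} = 2 + \frac{1}{2 \left(3 + 3\right)} = 2 + \frac{1}{2 \cdot 6} = 2 + \frac{1}{2} \cdot \frac{1}{6} = 2 + \frac{1}{12} = \frac{25}{12} \approx 2.0833$)
$L{\left(c \right)} = \frac{25 c}{12}$
$\left(L{\left(A \right)} + I\right)^{2} = \left(\frac{25}{12} \cdot 3 + 46\right)^{2} = \left(\frac{25}{4} + 46\right)^{2} = \left(\frac{209}{4}\right)^{2} = \frac{43681}{16}$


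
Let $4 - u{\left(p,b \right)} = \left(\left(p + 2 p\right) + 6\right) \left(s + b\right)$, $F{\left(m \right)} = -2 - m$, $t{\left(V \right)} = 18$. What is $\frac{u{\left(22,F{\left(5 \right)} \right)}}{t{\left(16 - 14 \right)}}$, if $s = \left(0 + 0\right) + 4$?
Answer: $\frac{110}{9} \approx 12.222$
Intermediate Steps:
$s = 4$ ($s = 0 + 4 = 4$)
$u{\left(p,b \right)} = 4 - \left(4 + b\right) \left(6 + 3 p\right)$ ($u{\left(p,b \right)} = 4 - \left(\left(p + 2 p\right) + 6\right) \left(4 + b\right) = 4 - \left(3 p + 6\right) \left(4 + b\right) = 4 - \left(6 + 3 p\right) \left(4 + b\right) = 4 - \left(4 + b\right) \left(6 + 3 p\right)$)
$\frac{u{\left(22,F{\left(5 \right)} \right)}}{t{\left(16 - 14 \right)}} = \frac{-20 - 264 - 6 \left(-2 - 5\right) - 3 \left(-2 - 5\right) 22}{18} = \left(-20 - 264 - 6 \left(-2 - 5\right) - 3 \left(-2 - 5\right) 22\right) \frac{1}{18} = \left(-20 - 264 - -42 - \left(-21\right) 22\right) \frac{1}{18} = \left(-20 - 264 + 42 + 462\right) \frac{1}{18} = 220 \cdot \frac{1}{18} = \frac{110}{9}$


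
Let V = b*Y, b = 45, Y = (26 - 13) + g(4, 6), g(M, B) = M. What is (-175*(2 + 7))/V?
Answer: -35/17 ≈ -2.0588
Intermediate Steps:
Y = 17 (Y = (26 - 13) + 4 = 13 + 4 = 17)
V = 765 (V = 45*17 = 765)
(-175*(2 + 7))/V = -175*(2 + 7)/765 = -175*9*(1/765) = -35*45*(1/765) = -1575*1/765 = -35/17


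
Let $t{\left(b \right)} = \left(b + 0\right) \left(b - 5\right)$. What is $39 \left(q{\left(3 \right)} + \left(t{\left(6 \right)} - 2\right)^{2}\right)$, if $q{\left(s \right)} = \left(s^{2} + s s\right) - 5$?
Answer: $1131$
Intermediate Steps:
$q{\left(s \right)} = -5 + 2 s^{2}$ ($q{\left(s \right)} = \left(s^{2} + s^{2}\right) - 5 = 2 s^{2} - 5 = -5 + 2 s^{2}$)
$t{\left(b \right)} = b \left(-5 + b\right)$
$39 \left(q{\left(3 \right)} + \left(t{\left(6 \right)} - 2\right)^{2}\right) = 39 \left(\left(-5 + 2 \cdot 3^{2}\right) + \left(6 \left(-5 + 6\right) - 2\right)^{2}\right) = 39 \left(\left(-5 + 2 \cdot 9\right) + \left(6 \cdot 1 - 2\right)^{2}\right) = 39 \left(\left(-5 + 18\right) + \left(6 - 2\right)^{2}\right) = 39 \left(13 + 4^{2}\right) = 39 \left(13 + 16\right) = 39 \cdot 29 = 1131$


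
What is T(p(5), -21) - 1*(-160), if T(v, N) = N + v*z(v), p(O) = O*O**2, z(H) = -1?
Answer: 14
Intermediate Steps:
p(O) = O**3
T(v, N) = N - v (T(v, N) = N + v*(-1) = N - v)
T(p(5), -21) - 1*(-160) = (-21 - 1*5**3) - 1*(-160) = (-21 - 1*125) + 160 = (-21 - 125) + 160 = -146 + 160 = 14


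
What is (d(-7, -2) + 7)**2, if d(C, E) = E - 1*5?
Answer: 0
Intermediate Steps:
d(C, E) = -5 + E (d(C, E) = E - 5 = -5 + E)
(d(-7, -2) + 7)**2 = ((-5 - 2) + 7)**2 = (-7 + 7)**2 = 0**2 = 0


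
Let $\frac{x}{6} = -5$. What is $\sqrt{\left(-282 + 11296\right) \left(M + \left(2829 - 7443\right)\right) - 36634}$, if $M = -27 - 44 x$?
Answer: $4 i \sqrt{2288383} \approx 6051.0 i$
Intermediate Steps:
$x = -30$ ($x = 6 \left(-5\right) = -30$)
$M = 1293$ ($M = -27 - -1320 = -27 + 1320 = 1293$)
$\sqrt{\left(-282 + 11296\right) \left(M + \left(2829 - 7443\right)\right) - 36634} = \sqrt{\left(-282 + 11296\right) \left(1293 + \left(2829 - 7443\right)\right) - 36634} = \sqrt{11014 \left(1293 - 4614\right) - 36634} = \sqrt{11014 \left(-3321\right) - 36634} = \sqrt{-36577494 - 36634} = \sqrt{-36614128} = 4 i \sqrt{2288383}$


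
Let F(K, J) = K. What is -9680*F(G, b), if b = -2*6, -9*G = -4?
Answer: -38720/9 ≈ -4302.2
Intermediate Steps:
G = 4/9 (G = -⅑*(-4) = 4/9 ≈ 0.44444)
b = -12
-9680*F(G, b) = -9680*4/9 = -38720/9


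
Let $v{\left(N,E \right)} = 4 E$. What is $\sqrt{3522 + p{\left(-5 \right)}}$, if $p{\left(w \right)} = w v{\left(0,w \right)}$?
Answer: $\sqrt{3622} \approx 60.183$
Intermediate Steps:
$p{\left(w \right)} = 4 w^{2}$ ($p{\left(w \right)} = w 4 w = 4 w^{2}$)
$\sqrt{3522 + p{\left(-5 \right)}} = \sqrt{3522 + 4 \left(-5\right)^{2}} = \sqrt{3522 + 4 \cdot 25} = \sqrt{3522 + 100} = \sqrt{3622}$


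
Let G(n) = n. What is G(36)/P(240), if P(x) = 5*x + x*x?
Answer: 3/4900 ≈ 0.00061224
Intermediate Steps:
P(x) = x**2 + 5*x (P(x) = 5*x + x**2 = x**2 + 5*x)
G(36)/P(240) = 36/((240*(5 + 240))) = 36/((240*245)) = 36/58800 = 36*(1/58800) = 3/4900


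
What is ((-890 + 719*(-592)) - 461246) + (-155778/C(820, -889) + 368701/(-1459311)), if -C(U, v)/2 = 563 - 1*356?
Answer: -9928365707748/11188051 ≈ -8.8741e+5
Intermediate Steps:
C(U, v) = -414 (C(U, v) = -2*(563 - 1*356) = -2*(563 - 356) = -2*207 = -414)
((-890 + 719*(-592)) - 461246) + (-155778/C(820, -889) + 368701/(-1459311)) = ((-890 + 719*(-592)) - 461246) + (-155778/(-414) + 368701/(-1459311)) = ((-890 - 425648) - 461246) + (-155778*(-1/414) + 368701*(-1/1459311)) = (-426538 - 461246) + (25963/69 - 368701/1459311) = -887784 + 4206961236/11188051 = -9928365707748/11188051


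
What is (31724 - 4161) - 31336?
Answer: -3773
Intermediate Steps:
(31724 - 4161) - 31336 = 27563 - 31336 = -3773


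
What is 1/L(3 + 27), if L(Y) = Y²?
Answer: 1/900 ≈ 0.0011111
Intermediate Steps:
1/L(3 + 27) = 1/((3 + 27)²) = 1/(30²) = 1/900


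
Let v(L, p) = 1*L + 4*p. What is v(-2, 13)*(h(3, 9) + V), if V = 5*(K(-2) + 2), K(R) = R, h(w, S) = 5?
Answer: 250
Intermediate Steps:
v(L, p) = L + 4*p
V = 0 (V = 5*(-2 + 2) = 5*0 = 0)
v(-2, 13)*(h(3, 9) + V) = (-2 + 4*13)*(5 + 0) = (-2 + 52)*5 = 50*5 = 250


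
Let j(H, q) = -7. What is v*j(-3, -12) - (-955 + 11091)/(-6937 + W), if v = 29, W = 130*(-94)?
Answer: -3878735/19157 ≈ -202.47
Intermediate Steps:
W = -12220
v*j(-3, -12) - (-955 + 11091)/(-6937 + W) = 29*(-7) - (-955 + 11091)/(-6937 - 12220) = -203 - 10136/(-19157) = -203 - 10136*(-1)/19157 = -203 - 1*(-10136/19157) = -203 + 10136/19157 = -3878735/19157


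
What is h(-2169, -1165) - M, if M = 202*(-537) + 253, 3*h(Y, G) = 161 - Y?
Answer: 326993/3 ≈ 1.0900e+5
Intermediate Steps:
h(Y, G) = 161/3 - Y/3 (h(Y, G) = (161 - Y)/3 = 161/3 - Y/3)
M = -108221 (M = -108474 + 253 = -108221)
h(-2169, -1165) - M = (161/3 - ⅓*(-2169)) - 1*(-108221) = (161/3 + 723) + 108221 = 2330/3 + 108221 = 326993/3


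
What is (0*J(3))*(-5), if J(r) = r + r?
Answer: 0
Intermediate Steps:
J(r) = 2*r
(0*J(3))*(-5) = (0*(2*3))*(-5) = (0*6)*(-5) = 0*(-5) = 0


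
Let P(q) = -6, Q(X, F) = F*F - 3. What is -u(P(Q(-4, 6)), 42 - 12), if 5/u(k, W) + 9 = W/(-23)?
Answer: 115/237 ≈ 0.48523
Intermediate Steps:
Q(X, F) = -3 + F**2 (Q(X, F) = F**2 - 3 = -3 + F**2)
u(k, W) = 5/(-9 - W/23) (u(k, W) = 5/(-9 + W/(-23)) = 5/(-9 + W*(-1/23)) = 5/(-9 - W/23))
-u(P(Q(-4, 6)), 42 - 12) = -(-115)/(207 + (42 - 12)) = -(-115)/(207 + 30) = -(-115)/237 = -1*(-115/237) = 115/237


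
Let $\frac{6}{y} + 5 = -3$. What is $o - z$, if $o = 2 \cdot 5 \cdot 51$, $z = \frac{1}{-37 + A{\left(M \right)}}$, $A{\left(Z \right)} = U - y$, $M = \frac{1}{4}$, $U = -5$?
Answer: $\frac{84154}{165} \approx 510.02$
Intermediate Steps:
$y = - \frac{3}{4}$ ($y = \frac{6}{-5 - 3} = \frac{6}{-8} = 6 \left(- \frac{1}{8}\right) = - \frac{3}{4} \approx -0.75$)
$M = \frac{1}{4} \approx 0.25$
$A{\left(Z \right)} = - \frac{17}{4}$ ($A{\left(Z \right)} = -5 - - \frac{3}{4} = -5 + \frac{3}{4} = - \frac{17}{4}$)
$z = - \frac{4}{165}$ ($z = \frac{1}{-37 - \frac{17}{4}} = \frac{1}{- \frac{165}{4}} = - \frac{4}{165} \approx -0.024242$)
$o = 510$ ($o = 10 \cdot 51 = 510$)
$o - z = 510 - - \frac{4}{165} = 510 + \frac{4}{165} = \frac{84154}{165}$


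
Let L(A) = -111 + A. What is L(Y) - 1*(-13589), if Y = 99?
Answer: 13577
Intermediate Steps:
L(Y) - 1*(-13589) = (-111 + 99) - 1*(-13589) = -12 + 13589 = 13577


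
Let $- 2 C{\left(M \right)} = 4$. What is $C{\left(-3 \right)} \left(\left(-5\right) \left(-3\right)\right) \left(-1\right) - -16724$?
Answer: $16754$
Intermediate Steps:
$C{\left(M \right)} = -2$ ($C{\left(M \right)} = \left(- \frac{1}{2}\right) 4 = -2$)
$C{\left(-3 \right)} \left(\left(-5\right) \left(-3\right)\right) \left(-1\right) - -16724 = - 2 \left(\left(-5\right) \left(-3\right)\right) \left(-1\right) - -16724 = \left(-2\right) 15 \left(-1\right) + 16724 = \left(-30\right) \left(-1\right) + 16724 = 30 + 16724 = 16754$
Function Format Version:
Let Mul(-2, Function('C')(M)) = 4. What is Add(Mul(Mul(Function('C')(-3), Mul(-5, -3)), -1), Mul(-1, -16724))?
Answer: 16754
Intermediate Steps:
Function('C')(M) = -2 (Function('C')(M) = Mul(Rational(-1, 2), 4) = -2)
Add(Mul(Mul(Function('C')(-3), Mul(-5, -3)), -1), Mul(-1, -16724)) = Add(Mul(Mul(-2, Mul(-5, -3)), -1), Mul(-1, -16724)) = Add(Mul(Mul(-2, 15), -1), 16724) = Add(Mul(-30, -1), 16724) = Add(30, 16724) = 16754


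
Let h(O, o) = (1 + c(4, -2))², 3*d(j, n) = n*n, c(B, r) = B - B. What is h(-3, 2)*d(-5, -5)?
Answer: 25/3 ≈ 8.3333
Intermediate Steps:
c(B, r) = 0
d(j, n) = n²/3 (d(j, n) = (n*n)/3 = n²/3)
h(O, o) = 1 (h(O, o) = (1 + 0)² = 1² = 1)
h(-3, 2)*d(-5, -5) = 1*((⅓)*(-5)²) = 1*((⅓)*25) = 1*(25/3) = 25/3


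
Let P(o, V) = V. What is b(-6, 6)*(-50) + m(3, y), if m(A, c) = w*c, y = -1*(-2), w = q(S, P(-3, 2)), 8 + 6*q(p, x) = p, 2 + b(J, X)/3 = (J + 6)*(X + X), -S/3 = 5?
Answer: 877/3 ≈ 292.33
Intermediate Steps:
S = -15 (S = -3*5 = -15)
b(J, X) = -6 + 6*X*(6 + J) (b(J, X) = -6 + 3*((J + 6)*(X + X)) = -6 + 3*((6 + J)*(2*X)) = -6 + 3*(2*X*(6 + J)) = -6 + 6*X*(6 + J))
q(p, x) = -4/3 + p/6
w = -23/6 (w = -4/3 + (⅙)*(-15) = -4/3 - 5/2 = -23/6 ≈ -3.8333)
y = 2
m(A, c) = -23*c/6
b(-6, 6)*(-50) + m(3, y) = (-6 + 36*6 + 6*(-6)*6)*(-50) - 23/6*2 = (-6 + 216 - 216)*(-50) - 23/3 = -6*(-50) - 23/3 = 300 - 23/3 = 877/3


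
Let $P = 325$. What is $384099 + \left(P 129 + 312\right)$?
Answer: $426336$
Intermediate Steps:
$384099 + \left(P 129 + 312\right) = 384099 + \left(325 \cdot 129 + 312\right) = 384099 + \left(41925 + 312\right) = 384099 + 42237 = 426336$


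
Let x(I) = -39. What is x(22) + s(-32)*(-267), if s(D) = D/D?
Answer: -306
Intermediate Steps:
s(D) = 1
x(22) + s(-32)*(-267) = -39 + 1*(-267) = -39 - 267 = -306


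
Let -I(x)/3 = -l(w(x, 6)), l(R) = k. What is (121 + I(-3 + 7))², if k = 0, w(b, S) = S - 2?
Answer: 14641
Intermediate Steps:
w(b, S) = -2 + S
l(R) = 0
I(x) = 0 (I(x) = -(-3)*0 = -3*0 = 0)
(121 + I(-3 + 7))² = (121 + 0)² = 121² = 14641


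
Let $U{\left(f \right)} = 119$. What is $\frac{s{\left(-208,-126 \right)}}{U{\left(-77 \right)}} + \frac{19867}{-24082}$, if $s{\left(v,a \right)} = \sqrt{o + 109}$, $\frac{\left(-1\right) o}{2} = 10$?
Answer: $- \frac{19867}{24082} + \frac{\sqrt{89}}{119} \approx -0.7457$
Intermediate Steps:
$o = -20$ ($o = \left(-2\right) 10 = -20$)
$s{\left(v,a \right)} = \sqrt{89}$ ($s{\left(v,a \right)} = \sqrt{-20 + 109} = \sqrt{89}$)
$\frac{s{\left(-208,-126 \right)}}{U{\left(-77 \right)}} + \frac{19867}{-24082} = \frac{\sqrt{89}}{119} + \frac{19867}{-24082} = \sqrt{89} \cdot \frac{1}{119} + 19867 \left(- \frac{1}{24082}\right) = \frac{\sqrt{89}}{119} - \frac{19867}{24082} = - \frac{19867}{24082} + \frac{\sqrt{89}}{119}$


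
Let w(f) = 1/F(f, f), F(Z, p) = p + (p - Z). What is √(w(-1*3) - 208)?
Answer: 25*I*√3/3 ≈ 14.434*I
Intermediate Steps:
F(Z, p) = -Z + 2*p
w(f) = 1/f (w(f) = 1/(-f + 2*f) = 1/f)
√(w(-1*3) - 208) = √(1/(-1*3) - 208) = √(1/(-3) - 208) = √(-⅓ - 208) = √(-625/3) = 25*I*√3/3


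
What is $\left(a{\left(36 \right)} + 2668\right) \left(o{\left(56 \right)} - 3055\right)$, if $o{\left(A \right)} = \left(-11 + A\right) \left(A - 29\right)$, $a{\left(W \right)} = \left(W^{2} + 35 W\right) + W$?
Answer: $-9678400$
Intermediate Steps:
$a{\left(W \right)} = W^{2} + 36 W$
$o{\left(A \right)} = \left(-29 + A\right) \left(-11 + A\right)$ ($o{\left(A \right)} = \left(-11 + A\right) \left(-29 + A\right) = \left(-29 + A\right) \left(-11 + A\right)$)
$\left(a{\left(36 \right)} + 2668\right) \left(o{\left(56 \right)} - 3055\right) = \left(36 \left(36 + 36\right) + 2668\right) \left(\left(319 + 56^{2} - 2240\right) - 3055\right) = \left(36 \cdot 72 + 2668\right) \left(\left(319 + 3136 - 2240\right) - 3055\right) = \left(2592 + 2668\right) \left(1215 - 3055\right) = 5260 \left(-1840\right) = -9678400$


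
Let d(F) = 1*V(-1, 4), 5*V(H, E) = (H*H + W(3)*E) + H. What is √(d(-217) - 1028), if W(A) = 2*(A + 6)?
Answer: 2*I*√6335/5 ≈ 31.837*I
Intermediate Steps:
W(A) = 12 + 2*A (W(A) = 2*(6 + A) = 12 + 2*A)
V(H, E) = H/5 + H²/5 + 18*E/5 (V(H, E) = ((H*H + (12 + 2*3)*E) + H)/5 = ((H² + (12 + 6)*E) + H)/5 = ((H² + 18*E) + H)/5 = (H + H² + 18*E)/5 = H/5 + H²/5 + 18*E/5)
d(F) = 72/5 (d(F) = 1*((⅕)*(-1) + (⅕)*(-1)² + (18/5)*4) = 1*(-⅕ + (⅕)*1 + 72/5) = 1*(-⅕ + ⅕ + 72/5) = 1*(72/5) = 72/5)
√(d(-217) - 1028) = √(72/5 - 1028) = √(-5068/5) = 2*I*√6335/5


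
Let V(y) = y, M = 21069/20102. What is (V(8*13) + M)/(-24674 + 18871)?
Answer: -2111677/116651906 ≈ -0.018102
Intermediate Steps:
M = 21069/20102 (M = 21069*(1/20102) = 21069/20102 ≈ 1.0481)
(V(8*13) + M)/(-24674 + 18871) = (8*13 + 21069/20102)/(-24674 + 18871) = (104 + 21069/20102)/(-5803) = (2111677/20102)*(-1/5803) = -2111677/116651906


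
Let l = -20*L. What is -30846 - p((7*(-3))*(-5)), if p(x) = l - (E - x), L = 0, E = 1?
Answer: -30950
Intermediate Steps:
l = 0 (l = -20*0 = 0)
p(x) = -1 + x (p(x) = 0 - (1 - x) = 0 + (-1 + x) = -1 + x)
-30846 - p((7*(-3))*(-5)) = -30846 - (-1 + (7*(-3))*(-5)) = -30846 - (-1 - 21*(-5)) = -30846 - (-1 + 105) = -30846 - 1*104 = -30846 - 104 = -30950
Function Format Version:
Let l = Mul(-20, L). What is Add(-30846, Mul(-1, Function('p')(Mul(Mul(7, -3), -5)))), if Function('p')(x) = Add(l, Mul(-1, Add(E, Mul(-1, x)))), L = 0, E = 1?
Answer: -30950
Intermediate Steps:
l = 0 (l = Mul(-20, 0) = 0)
Function('p')(x) = Add(-1, x) (Function('p')(x) = Add(0, Mul(-1, Add(1, Mul(-1, x)))) = Add(0, Add(-1, x)) = Add(-1, x))
Add(-30846, Mul(-1, Function('p')(Mul(Mul(7, -3), -5)))) = Add(-30846, Mul(-1, Add(-1, Mul(Mul(7, -3), -5)))) = Add(-30846, Mul(-1, Add(-1, Mul(-21, -5)))) = Add(-30846, Mul(-1, Add(-1, 105))) = Add(-30846, Mul(-1, 104)) = Add(-30846, -104) = -30950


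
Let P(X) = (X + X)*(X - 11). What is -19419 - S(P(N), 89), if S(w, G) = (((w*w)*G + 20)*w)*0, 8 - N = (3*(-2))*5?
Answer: -19419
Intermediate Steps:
N = 38 (N = 8 - 3*(-2)*5 = 8 - (-6)*5 = 8 - 1*(-30) = 8 + 30 = 38)
P(X) = 2*X*(-11 + X) (P(X) = (2*X)*(-11 + X) = 2*X*(-11 + X))
S(w, G) = 0 (S(w, G) = ((w²*G + 20)*w)*0 = ((G*w² + 20)*w)*0 = ((20 + G*w²)*w)*0 = (w*(20 + G*w²))*0 = 0)
-19419 - S(P(N), 89) = -19419 - 1*0 = -19419 + 0 = -19419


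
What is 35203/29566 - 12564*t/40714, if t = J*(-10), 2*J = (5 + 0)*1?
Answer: 5359967771/601875062 ≈ 8.9055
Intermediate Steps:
J = 5/2 (J = ((5 + 0)*1)/2 = (5*1)/2 = (1/2)*5 = 5/2 ≈ 2.5000)
t = -25 (t = (5/2)*(-10) = -25)
35203/29566 - 12564*t/40714 = 35203/29566 - 12564/(40714/(-25)) = 35203*(1/29566) - 12564/(40714*(-1/25)) = 35203/29566 - 12564/(-40714/25) = 35203/29566 - 12564*(-25/40714) = 35203/29566 + 157050/20357 = 5359967771/601875062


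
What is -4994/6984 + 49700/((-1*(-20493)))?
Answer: 13597931/7951284 ≈ 1.7102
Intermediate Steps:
-4994/6984 + 49700/((-1*(-20493))) = -4994*1/6984 + 49700/20493 = -2497/3492 + 49700*(1/20493) = -2497/3492 + 49700/20493 = 13597931/7951284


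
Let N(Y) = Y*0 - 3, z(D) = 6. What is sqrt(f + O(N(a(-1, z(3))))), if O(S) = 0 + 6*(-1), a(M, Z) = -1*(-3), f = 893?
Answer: sqrt(887) ≈ 29.783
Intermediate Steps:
a(M, Z) = 3
N(Y) = -3 (N(Y) = 0 - 3 = -3)
O(S) = -6 (O(S) = 0 - 6 = -6)
sqrt(f + O(N(a(-1, z(3))))) = sqrt(893 - 6) = sqrt(887)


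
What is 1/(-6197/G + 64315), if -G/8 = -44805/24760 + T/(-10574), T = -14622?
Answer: 11172735/698293820884 ≈ 1.6000e-5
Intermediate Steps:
G = 11172735/3272653 (G = -8*(-44805/24760 - 14622/(-10574)) = -8*(-44805*1/24760 - 14622*(-1/10574)) = -8*(-8961/4952 + 7311/5287) = -8*(-11172735/26181224) = 11172735/3272653 ≈ 3.4140)
1/(-6197/G + 64315) = 1/(-6197/11172735/3272653 + 64315) = 1/(-6197*3272653/11172735 + 64315) = 1/(-20280630641/11172735 + 64315) = 1/(698293820884/11172735) = 11172735/698293820884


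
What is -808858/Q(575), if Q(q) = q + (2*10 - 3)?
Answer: -404429/296 ≈ -1366.3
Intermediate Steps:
Q(q) = 17 + q (Q(q) = q + (20 - 3) = q + 17 = 17 + q)
-808858/Q(575) = -808858/(17 + 575) = -808858/592 = -808858*1/592 = -404429/296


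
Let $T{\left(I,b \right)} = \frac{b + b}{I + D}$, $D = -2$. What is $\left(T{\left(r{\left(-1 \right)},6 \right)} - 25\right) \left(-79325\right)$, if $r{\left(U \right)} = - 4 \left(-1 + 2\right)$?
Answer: $2141775$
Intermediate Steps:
$r{\left(U \right)} = -4$ ($r{\left(U \right)} = \left(-4\right) 1 = -4$)
$T{\left(I,b \right)} = \frac{2 b}{-2 + I}$ ($T{\left(I,b \right)} = \frac{b + b}{I - 2} = \frac{2 b}{-2 + I}$)
$\left(T{\left(r{\left(-1 \right)},6 \right)} - 25\right) \left(-79325\right) = \left(2 \cdot 6 \frac{1}{-2 - 4} - 25\right) \left(-79325\right) = \left(2 \cdot 6 \frac{1}{-6} - 25\right) \left(-79325\right) = \left(2 \cdot 6 \left(- \frac{1}{6}\right) - 25\right) \left(-79325\right) = \left(-2 - 25\right) \left(-79325\right) = \left(-27\right) \left(-79325\right) = 2141775$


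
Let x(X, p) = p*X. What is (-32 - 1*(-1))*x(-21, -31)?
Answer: -20181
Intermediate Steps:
x(X, p) = X*p
(-32 - 1*(-1))*x(-21, -31) = (-32 - 1*(-1))*(-21*(-31)) = (-32 + 1)*651 = -31*651 = -20181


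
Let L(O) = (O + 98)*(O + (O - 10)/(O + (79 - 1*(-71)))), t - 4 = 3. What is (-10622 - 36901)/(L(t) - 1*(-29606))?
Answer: -7461111/4763222 ≈ -1.5664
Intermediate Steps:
t = 7 (t = 4 + 3 = 7)
L(O) = (98 + O)*(O + (-10 + O)/(150 + O)) (L(O) = (98 + O)*(O + (-10 + O)/(O + (79 + 71))) = (98 + O)*(O + (-10 + O)/(O + 150)) = (98 + O)*(O + (-10 + O)/(150 + O)))
(-10622 - 36901)/(L(t) - 1*(-29606)) = (-10622 - 36901)/((-980 + 7³ + 249*7² + 14788*7)/(150 + 7) - 1*(-29606)) = -47523/((-980 + 343 + 249*49 + 103516)/157 + 29606) = -47523/((-980 + 343 + 12201 + 103516)/157 + 29606) = -47523/((1/157)*115080 + 29606) = -47523/(115080/157 + 29606) = -47523/4763222/157 = -47523*157/4763222 = -7461111/4763222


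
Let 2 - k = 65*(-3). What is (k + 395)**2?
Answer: 350464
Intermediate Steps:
k = 197 (k = 2 - 65*(-3) = 2 - 1*(-195) = 2 + 195 = 197)
(k + 395)**2 = (197 + 395)**2 = 592**2 = 350464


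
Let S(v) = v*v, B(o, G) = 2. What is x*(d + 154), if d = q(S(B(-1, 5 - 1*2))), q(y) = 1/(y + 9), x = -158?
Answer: -316474/13 ≈ -24344.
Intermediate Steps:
S(v) = v**2
q(y) = 1/(9 + y)
d = 1/13 (d = 1/(9 + 2**2) = 1/(9 + 4) = 1/13 ≈ 0.076923)
x*(d + 154) = -158*(1/13 + 154) = -158*2003/13 = -316474/13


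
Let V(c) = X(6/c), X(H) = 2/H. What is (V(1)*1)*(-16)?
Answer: -16/3 ≈ -5.3333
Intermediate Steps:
V(c) = c/3 (V(c) = 2/((6/c)) = 2*(c/6) = c/3)
(V(1)*1)*(-16) = (((⅓)*1)*1)*(-16) = ((⅓)*1)*(-16) = (⅓)*(-16) = -16/3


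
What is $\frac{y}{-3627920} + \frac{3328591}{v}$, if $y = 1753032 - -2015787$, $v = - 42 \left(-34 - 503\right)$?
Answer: $\frac{856489994071}{5844579120} \approx 146.54$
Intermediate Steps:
$v = 22554$ ($v = \left(-42\right) \left(-537\right) = 22554$)
$y = 3768819$ ($y = 1753032 + 2015787 = 3768819$)
$\frac{y}{-3627920} + \frac{3328591}{v} = \frac{3768819}{-3627920} + \frac{3328591}{22554} = 3768819 \left(- \frac{1}{3627920}\right) + 3328591 \cdot \frac{1}{22554} = - \frac{3768819}{3627920} + \frac{475513}{3222} = \frac{856489994071}{5844579120}$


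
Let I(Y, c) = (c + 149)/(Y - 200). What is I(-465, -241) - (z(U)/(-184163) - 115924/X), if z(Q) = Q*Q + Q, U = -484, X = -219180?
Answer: 33699867671/38346604023 ≈ 0.87882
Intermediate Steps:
I(Y, c) = (149 + c)/(-200 + Y)
z(Q) = Q + Q**2 (z(Q) = Q**2 + Q = Q + Q**2)
I(-465, -241) - (z(U)/(-184163) - 115924/X) = (149 - 241)/(-200 - 465) - (-484*(1 - 484)/(-184163) - 115924/(-219180)) = -92/(-665) - (-484*(-483)*(-1/184163) - 115924*(-1/219180)) = -1/665*(-92) - (233772*(-1/184163) + 28981/54795) = 92/665 - (-33396/26309 + 28981/54795) = 92/665 - 1*(-1067472691/1441601655) = 92/665 + 1067472691/1441601655 = 33699867671/38346604023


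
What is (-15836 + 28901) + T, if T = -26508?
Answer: -13443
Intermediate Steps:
(-15836 + 28901) + T = (-15836 + 28901) - 26508 = 13065 - 26508 = -13443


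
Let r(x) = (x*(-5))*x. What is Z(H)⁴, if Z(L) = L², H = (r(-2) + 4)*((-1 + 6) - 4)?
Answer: 4294967296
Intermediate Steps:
r(x) = -5*x² (r(x) = (-5*x)*x = -5*x²)
H = -16 (H = (-5*(-2)² + 4)*((-1 + 6) - 4) = (-5*4 + 4)*(5 - 4) = (-20 + 4)*1 = -16*1 = -16)
Z(H)⁴ = ((-16)²)⁴ = 256⁴ = 4294967296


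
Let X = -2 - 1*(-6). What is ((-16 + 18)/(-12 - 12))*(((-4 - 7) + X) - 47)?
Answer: 9/2 ≈ 4.5000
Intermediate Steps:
X = 4 (X = -2 + 6 = 4)
((-16 + 18)/(-12 - 12))*(((-4 - 7) + X) - 47) = ((-16 + 18)/(-12 - 12))*(((-4 - 7) + 4) - 47) = (2/(-24))*((-11 + 4) - 47) = (2*(-1/24))*(-7 - 47) = -1/12*(-54) = 9/2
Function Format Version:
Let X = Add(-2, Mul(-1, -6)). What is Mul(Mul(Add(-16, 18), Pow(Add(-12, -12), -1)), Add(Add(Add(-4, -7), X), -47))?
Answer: Rational(9, 2) ≈ 4.5000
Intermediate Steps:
X = 4 (X = Add(-2, 6) = 4)
Mul(Mul(Add(-16, 18), Pow(Add(-12, -12), -1)), Add(Add(Add(-4, -7), X), -47)) = Mul(Mul(Add(-16, 18), Pow(Add(-12, -12), -1)), Add(Add(Add(-4, -7), 4), -47)) = Mul(Mul(2, Pow(-24, -1)), Add(Add(-11, 4), -47)) = Mul(Mul(2, Rational(-1, 24)), Add(-7, -47)) = Mul(Rational(-1, 12), -54) = Rational(9, 2)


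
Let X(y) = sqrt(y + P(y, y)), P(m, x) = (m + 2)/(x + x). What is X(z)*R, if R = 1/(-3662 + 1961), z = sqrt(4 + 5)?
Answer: -sqrt(138)/10206 ≈ -0.0011510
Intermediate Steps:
P(m, x) = (2 + m)/(2*x) (P(m, x) = (2 + m)/((2*x)) = (2 + m)*(1/(2*x)) = (2 + m)/(2*x))
z = 3 (z = sqrt(9) = 3)
X(y) = sqrt(y + (2 + y)/(2*y))
R = -1/1701 (R = 1/(-1701) = -1/1701 ≈ -0.00058789)
X(z)*R = (sqrt(2 + 4*3 + 4/3)/2)*(-1/1701) = (sqrt(2 + 12 + 4*(1/3))/2)*(-1/1701) = (sqrt(2 + 12 + 4/3)/2)*(-1/1701) = (sqrt(46/3)/2)*(-1/1701) = ((sqrt(138)/3)/2)*(-1/1701) = (sqrt(138)/6)*(-1/1701) = -sqrt(138)/10206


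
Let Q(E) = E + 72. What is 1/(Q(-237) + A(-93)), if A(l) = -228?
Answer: -1/393 ≈ -0.0025445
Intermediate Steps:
Q(E) = 72 + E
1/(Q(-237) + A(-93)) = 1/((72 - 237) - 228) = 1/(-165 - 228) = 1/(-393) = -1/393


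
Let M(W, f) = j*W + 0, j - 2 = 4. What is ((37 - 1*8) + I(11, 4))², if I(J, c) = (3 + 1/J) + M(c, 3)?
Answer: 380689/121 ≈ 3146.2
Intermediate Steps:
j = 6 (j = 2 + 4 = 6)
M(W, f) = 6*W (M(W, f) = 6*W + 0 = 6*W)
I(J, c) = 3 + 1/J + 6*c (I(J, c) = (3 + 1/J) + 6*c = 3 + 1/J + 6*c)
((37 - 1*8) + I(11, 4))² = ((37 - 1*8) + (3 + 1/11 + 6*4))² = ((37 - 8) + (3 + 1/11 + 24))² = (29 + 298/11)² = (617/11)² = 380689/121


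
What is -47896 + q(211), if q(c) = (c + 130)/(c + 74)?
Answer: -13650019/285 ≈ -47895.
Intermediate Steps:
q(c) = (130 + c)/(74 + c)
-47896 + q(211) = -47896 + (130 + 211)/(74 + 211) = -47896 + 341/285 = -13650019/285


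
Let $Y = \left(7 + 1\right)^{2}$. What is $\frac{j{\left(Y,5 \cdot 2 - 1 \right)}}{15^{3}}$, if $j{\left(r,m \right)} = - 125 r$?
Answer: $- \frac{64}{27} \approx -2.3704$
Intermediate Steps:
$Y = 64$ ($Y = 8^{2} = 64$)
$\frac{j{\left(Y,5 \cdot 2 - 1 \right)}}{15^{3}} = \frac{\left(-125\right) 64}{15^{3}} = - \frac{8000}{3375} = \left(-8000\right) \frac{1}{3375} = - \frac{64}{27}$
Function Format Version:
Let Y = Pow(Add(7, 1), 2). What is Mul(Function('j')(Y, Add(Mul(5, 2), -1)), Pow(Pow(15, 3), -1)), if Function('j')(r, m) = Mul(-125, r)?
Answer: Rational(-64, 27) ≈ -2.3704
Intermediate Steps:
Y = 64 (Y = Pow(8, 2) = 64)
Mul(Function('j')(Y, Add(Mul(5, 2), -1)), Pow(Pow(15, 3), -1)) = Mul(Mul(-125, 64), Pow(Pow(15, 3), -1)) = Mul(-8000, Pow(3375, -1)) = Mul(-8000, Rational(1, 3375)) = Rational(-64, 27)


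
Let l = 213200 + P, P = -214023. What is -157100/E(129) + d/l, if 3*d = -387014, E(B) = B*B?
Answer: 2017473358/13695543 ≈ 147.31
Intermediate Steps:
E(B) = B²
d = -387014/3 (d = (⅓)*(-387014) = -387014/3 ≈ -1.2900e+5)
l = -823 (l = 213200 - 214023 = -823)
-157100/E(129) + d/l = -157100/(129²) - 387014/3/(-823) = -157100/16641 - 387014/3*(-1/823) = -157100*1/16641 + 387014/2469 = -157100/16641 + 387014/2469 = 2017473358/13695543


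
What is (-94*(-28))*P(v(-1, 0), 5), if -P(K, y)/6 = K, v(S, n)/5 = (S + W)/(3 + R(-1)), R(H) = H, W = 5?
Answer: -157920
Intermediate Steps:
v(S, n) = 25/2 + 5*S/2 (v(S, n) = 5*((S + 5)/(3 - 1)) = 5*((5 + S)/2) = 5*((5 + S)*(½)) = 5*(5/2 + S/2) = 25/2 + 5*S/2)
P(K, y) = -6*K
(-94*(-28))*P(v(-1, 0), 5) = (-94*(-28))*(-6*(25/2 + (5/2)*(-1))) = 2632*(-6*(25/2 - 5/2)) = 2632*(-6*10) = 2632*(-60) = -157920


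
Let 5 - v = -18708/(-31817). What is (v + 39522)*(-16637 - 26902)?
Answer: -54755162380689/31817 ≈ -1.7209e+9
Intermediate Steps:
v = 140377/31817 (v = 5 - (-18708)/(-31817) = 5 - (-18708)*(-1)/31817 = 5 - 1*18708/31817 = 5 - 18708/31817 = 140377/31817 ≈ 4.4120)
(v + 39522)*(-16637 - 26902) = (140377/31817 + 39522)*(-16637 - 26902) = (1257611851/31817)*(-43539) = -54755162380689/31817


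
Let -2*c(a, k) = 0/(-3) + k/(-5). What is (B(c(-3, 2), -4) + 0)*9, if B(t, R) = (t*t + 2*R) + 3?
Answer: -1116/25 ≈ -44.640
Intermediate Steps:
c(a, k) = k/10 (c(a, k) = -(0/(-3) + k/(-5))/2 = -(0*(-⅓) + k*(-⅕))/2 = -(0 - k/5)/2 = -(-1)*k/10 = k/10)
B(t, R) = 3 + t² + 2*R (B(t, R) = (t² + 2*R) + 3 = 3 + t² + 2*R)
(B(c(-3, 2), -4) + 0)*9 = ((3 + ((⅒)*2)² + 2*(-4)) + 0)*9 = ((3 + (⅕)² - 8) + 0)*9 = ((3 + 1/25 - 8) + 0)*9 = (-124/25 + 0)*9 = -124/25*9 = -1116/25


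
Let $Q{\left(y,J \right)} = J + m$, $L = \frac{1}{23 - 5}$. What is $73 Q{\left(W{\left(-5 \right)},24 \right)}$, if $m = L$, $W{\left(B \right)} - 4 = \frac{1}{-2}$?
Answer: $\frac{31609}{18} \approx 1756.1$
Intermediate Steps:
$L = \frac{1}{18} \approx 0.055556$
$W{\left(B \right)} = \frac{7}{2}$ ($W{\left(B \right)} = 4 + \frac{1}{-2} = 4 - \frac{1}{2} = \frac{7}{2}$)
$m = \frac{1}{18} \approx 0.055556$
$Q{\left(y,J \right)} = \frac{1}{18} + J$ ($Q{\left(y,J \right)} = J + \frac{1}{18} = \frac{1}{18} + J$)
$73 Q{\left(W{\left(-5 \right)},24 \right)} = 73 \left(\frac{1}{18} + 24\right) = 73 \cdot \frac{433}{18} = \frac{31609}{18}$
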